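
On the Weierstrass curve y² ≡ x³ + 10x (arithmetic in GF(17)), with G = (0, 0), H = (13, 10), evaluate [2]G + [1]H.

First 2G:
Repeated addition: build up to 2G.
2G: (0, 0) + (0, 0): same x and y₁ ≡ -y₂, so the sum is 𝒪.
2G = 𝒪.
Finally 2G + H:
𝒪 + (13, 10) = (13, 10) (identity).

(13, 10)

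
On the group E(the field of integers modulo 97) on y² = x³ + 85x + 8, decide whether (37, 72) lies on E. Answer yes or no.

y² = 72² ≡ 43; x³ + 85x + 8 = 53806 ≡ 68 (mod 97). 43 ≠ 68.

no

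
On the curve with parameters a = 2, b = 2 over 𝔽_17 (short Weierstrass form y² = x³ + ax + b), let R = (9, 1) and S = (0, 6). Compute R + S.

(6, 3)

(9, 1) + (0, 6). λ = (6 - 1)/(0 - 9) ≡ 5/8 mod 17. 8⁻¹ ≡ 15 (mod 17), so λ ≡ 7.
  x = λ² - 9 - 0 = 49 - 9 ≡ 6; y = λ·(9 - 6) - 1 ≡ 3. → (6, 3)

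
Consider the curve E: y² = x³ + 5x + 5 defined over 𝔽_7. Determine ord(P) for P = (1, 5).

2P: tangent at (1, 5): λ = (3·1² + 5)/(2·5) ≡ 1/3. 3⁻¹ ≡ 5 (mod 7), so λ ≡ 1·5 ≡ 5.
  x = λ² - 1 - 1 = 25 - 2 ≡ 2; y = λ·(1 - 2) - 5 ≡ 4. → (2, 4)
3P: (2, 4) + (1, 5). λ = (5 - 4)/(1 - 2) ≡ 1/6 mod 7. 6⁻¹ ≡ 6 (mod 7) since 6·6 = 36 ≡ 1, so λ ≡ 6.
  x = λ² - 2 - 1 = 36 - 3 ≡ 5; y = λ·(2 - 5) - 4 ≡ 6. → (5, 6)
4P: (5, 6) + (1, 5). λ = (5 - 6)/(1 - 5) ≡ 6/3 mod 7. 3⁻¹ ≡ 5 (mod 7) since 3·5 = 15 ≡ 1, so λ ≡ 2.
  x = λ² - 5 - 1 = 4 - 6 ≡ 5; y = λ·(5 - 5) - 6 ≡ 1. → (5, 1)
5P: (5, 1) + (1, 5). λ = (5 - 1)/(1 - 5) ≡ 4/3 mod 7. 3⁻¹ ≡ 5 (mod 7) since 3·5 = 15 ≡ 1, so λ ≡ 6.
  x = λ² - 5 - 1 = 36 - 6 ≡ 2; y = λ·(5 - 2) - 1 ≡ 3. → (2, 3)
6P: (2, 3) + (1, 5). λ = (5 - 3)/(1 - 2) ≡ 2/6 mod 7. 6⁻¹ ≡ 6 (mod 7), so λ ≡ 5.
  x = λ² - 2 - 1 = 25 - 3 ≡ 1; y = λ·(2 - 1) - 3 ≡ 2. → (1, 2)
7P: (1, 2) + (1, 5): same x and y₁ ≡ -y₂, so the sum is the point at infinity.
7P = the point at infinity, so the order is 7.

7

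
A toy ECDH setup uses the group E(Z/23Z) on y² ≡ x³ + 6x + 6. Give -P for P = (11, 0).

-(11, 0) = (11, -0 mod 23) = (11, 0).

(11, 0)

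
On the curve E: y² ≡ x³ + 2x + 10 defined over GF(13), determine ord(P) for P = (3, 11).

2P: tangent at (3, 11): λ = (3·3² + 2)/(2·11) ≡ 3/9. 9⁻¹ ≡ 3 (mod 13) since 9·3 = 27 ≡ 1, so λ ≡ 3·3 ≡ 9.
  x = λ² - 3 - 3 = 81 - 6 ≡ 10; y = λ·(3 - 10) - 11 ≡ 4. → (10, 4)
3P: (10, 4) + (3, 11). λ = (11 - 4)/(3 - 10) ≡ 7/6 mod 13. 6⁻¹ ≡ 11 (mod 13) since 6·11 = 66 ≡ 1, so λ ≡ 12.
  x = λ² - 10 - 3 = 144 - 13 ≡ 1; y = λ·(10 - 1) - 4 ≡ 0. → (1, 0)
4P: (1, 0) + (3, 11). λ = (11 - 0)/(3 - 1) ≡ 11/2 mod 13. 2⁻¹ ≡ 7 (mod 13), so λ ≡ 12.
  x = λ² - 1 - 3 = 144 - 4 ≡ 10; y = λ·(1 - 10) - 0 ≡ 9. → (10, 9)
5P: (10, 9) + (3, 11). λ = (11 - 9)/(3 - 10) ≡ 2/6 mod 13. 6⁻¹ ≡ 11 (mod 13), so λ ≡ 9.
  x = λ² - 10 - 3 = 81 - 13 ≡ 3; y = λ·(10 - 3) - 9 ≡ 2. → (3, 2)
6P: (3, 2) + (3, 11): same x and y₁ ≡ -y₂, so the sum is the point at infinity.
6P = the point at infinity, so the order is 6.

6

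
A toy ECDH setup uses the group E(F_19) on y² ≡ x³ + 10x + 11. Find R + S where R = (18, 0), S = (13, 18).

(18, 0) + (13, 18). λ = (18 - 0)/(13 - 18) ≡ 18/14 mod 19. 14⁻¹ ≡ 15 (mod 19) since 14·15 = 210 ≡ 1, so λ ≡ 4.
  x = λ² - 18 - 13 = 16 - 31 ≡ 4; y = λ·(18 - 4) - 0 ≡ 18. → (4, 18)

(4, 18)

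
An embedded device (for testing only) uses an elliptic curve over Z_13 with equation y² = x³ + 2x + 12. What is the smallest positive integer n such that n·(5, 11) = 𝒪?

2P: tangent at (5, 11): λ = (3·5² + 2)/(2·11) ≡ 12/9. 9⁻¹ ≡ 3 (mod 13), so λ ≡ 12·3 ≡ 10.
  x = λ² - 5 - 5 = 100 - 10 ≡ 12; y = λ·(5 - 12) - 11 ≡ 10. → (12, 10)
3P: (12, 10) + (5, 11). λ = (11 - 10)/(5 - 12) ≡ 1/6 mod 13. 6⁻¹ ≡ 11 (mod 13) since 6·11 = 66 ≡ 1, so λ ≡ 11.
  x = λ² - 12 - 5 = 121 - 17 ≡ 0; y = λ·(12 - 0) - 10 ≡ 5. → (0, 5)
4P: (0, 5) + (5, 11). λ = (11 - 5)/(5 - 0) ≡ 6/5 mod 13. 5⁻¹ ≡ 8 (mod 13) since 5·8 = 40 ≡ 1, so λ ≡ 9.
  x = λ² - 0 - 5 = 81 - 5 ≡ 11; y = λ·(0 - 11) - 5 ≡ 0. → (11, 0)
5P: (11, 0) + (5, 11). λ = (11 - 0)/(5 - 11) ≡ 11/7 mod 13. 7⁻¹ ≡ 2 (mod 13), so λ ≡ 9.
  x = λ² - 11 - 5 = 81 - 16 ≡ 0; y = λ·(11 - 0) - 0 ≡ 8. → (0, 8)
6P: (0, 8) + (5, 11). λ = (11 - 8)/(5 - 0) ≡ 3/5 mod 13. 5⁻¹ ≡ 8 (mod 13), so λ ≡ 11.
  x = λ² - 0 - 5 = 121 - 5 ≡ 12; y = λ·(0 - 12) - 8 ≡ 3. → (12, 3)
7P: (12, 3) + (5, 11). λ = (11 - 3)/(5 - 12) ≡ 8/6 mod 13. 6⁻¹ ≡ 11 (mod 13), so λ ≡ 10.
  x = λ² - 12 - 5 = 100 - 17 ≡ 5; y = λ·(12 - 5) - 3 ≡ 2. → (5, 2)
8P: (5, 2) + (5, 11): same x and y₁ ≡ -y₂, so the sum is 𝒪.
8P = 𝒪, so the order is 8.

8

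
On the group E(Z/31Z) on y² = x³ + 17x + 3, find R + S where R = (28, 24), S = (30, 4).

(28, 24) + (30, 4). λ = (4 - 24)/(30 - 28) ≡ 11/2 mod 31. 2⁻¹ ≡ 16 (mod 31), so λ ≡ 21.
  x = λ² - 28 - 30 = 441 - 58 ≡ 11; y = λ·(28 - 11) - 24 ≡ 23. → (11, 23)

(11, 23)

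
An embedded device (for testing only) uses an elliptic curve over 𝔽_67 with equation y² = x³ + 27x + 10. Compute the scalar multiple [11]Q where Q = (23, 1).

Repeated addition: build up to 11Q.
2Q: tangent at (23, 1): λ = (3·23² + 27)/(2·1) ≡ 6/2. 2⁻¹ ≡ 34 (mod 67) since 2·34 = 68 ≡ 1, so λ ≡ 6·34 ≡ 3.
  x = λ² - 23 - 23 = 9 - 46 ≡ 30; y = λ·(23 - 30) - 1 ≡ 45. → (30, 45)
3Q: (30, 45) + (23, 1). λ = (1 - 45)/(23 - 30) ≡ 23/60 mod 67. 60⁻¹ ≡ 19 (mod 67), so λ ≡ 35.
  x = λ² - 30 - 23 = 1225 - 53 ≡ 33; y = λ·(30 - 33) - 45 ≡ 51. → (33, 51)
4Q: (33, 51) + (23, 1). λ = (1 - 51)/(23 - 33) ≡ 17/57 mod 67. 57⁻¹ ≡ 20 (mod 67), so λ ≡ 5.
  x = λ² - 33 - 23 = 25 - 56 ≡ 36; y = λ·(33 - 36) - 51 ≡ 1. → (36, 1)
5Q: (36, 1) + (23, 1). λ = (1 - 1)/(23 - 36) ≡ 0/54 mod 67. 54⁻¹ ≡ 36 (mod 67), so λ ≡ 0.
  x = λ² - 36 - 23 = 0 - 59 ≡ 8; y = λ·(36 - 8) - 1 ≡ 66. → (8, 66)
6Q: (8, 66) + (23, 1). λ = (1 - 66)/(23 - 8) ≡ 2/15 mod 67. 15⁻¹ ≡ 9 (mod 67), so λ ≡ 18.
  x = λ² - 8 - 23 = 324 - 31 ≡ 25; y = λ·(8 - 25) - 66 ≡ 30. → (25, 30)
7Q: (25, 30) + (23, 1). λ = (1 - 30)/(23 - 25) ≡ 38/65 mod 67. 65⁻¹ ≡ 33 (mod 67) since 65·33 = 2145 ≡ 1, so λ ≡ 48.
  x = λ² - 25 - 23 = 2304 - 48 ≡ 45; y = λ·(25 - 45) - 30 ≡ 15. → (45, 15)
8Q: (45, 15) + (23, 1). λ = (1 - 15)/(23 - 45) ≡ 53/45 mod 67. 45⁻¹ ≡ 3 (mod 67) since 45·3 = 135 ≡ 1, so λ ≡ 25.
  x = λ² - 45 - 23 = 625 - 68 ≡ 21; y = λ·(45 - 21) - 15 ≡ 49. → (21, 49)
9Q: (21, 49) + (23, 1). λ = (1 - 49)/(23 - 21) ≡ 19/2 mod 67. 2⁻¹ ≡ 34 (mod 67) since 2·34 = 68 ≡ 1, so λ ≡ 43.
  x = λ² - 21 - 23 = 1849 - 44 ≡ 63; y = λ·(21 - 63) - 49 ≡ 21. → (63, 21)
10Q: (63, 21) + (23, 1). λ = (1 - 21)/(23 - 63) ≡ 47/27 mod 67. 27⁻¹ ≡ 5 (mod 67), so λ ≡ 34.
  x = λ² - 63 - 23 = 1156 - 86 ≡ 65; y = λ·(63 - 65) - 21 ≡ 45. → (65, 45)
11Q: (65, 45) + (23, 1). λ = (1 - 45)/(23 - 65) ≡ 23/25 mod 67. 25⁻¹ ≡ 59 (mod 67) since 25·59 = 1475 ≡ 1, so λ ≡ 17.
  x = λ² - 65 - 23 = 289 - 88 ≡ 0; y = λ·(65 - 0) - 45 ≡ 55. → (0, 55)

(0, 55)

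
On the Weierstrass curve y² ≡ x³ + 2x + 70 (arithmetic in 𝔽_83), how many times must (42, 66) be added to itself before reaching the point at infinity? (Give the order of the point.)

4

2P: tangent at (42, 66): λ = (3·42² + 2)/(2·66) ≡ 65/49. 49⁻¹ ≡ 61 (mod 83), so λ ≡ 65·61 ≡ 64.
  x = λ² - 42 - 42 = 4096 - 84 ≡ 28; y = λ·(42 - 28) - 66 ≡ 0. → (28, 0)
3P: (28, 0) + (42, 66). λ = (66 - 0)/(42 - 28) ≡ 66/14 mod 83. 14⁻¹ ≡ 6 (mod 83) since 14·6 = 84 ≡ 1, so λ ≡ 64.
  x = λ² - 28 - 42 = 4096 - 70 ≡ 42; y = λ·(28 - 42) - 0 ≡ 17. → (42, 17)
4P: (42, 17) + (42, 66): same x and y₁ ≡ -y₂, so the sum is the point at infinity.
4P = the point at infinity, so the order is 4.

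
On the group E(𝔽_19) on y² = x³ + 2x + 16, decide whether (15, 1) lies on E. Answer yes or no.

y² = 1² ≡ 1; x³ + 2x + 16 = 3421 ≡ 1 (mod 19). 1 = 1.

yes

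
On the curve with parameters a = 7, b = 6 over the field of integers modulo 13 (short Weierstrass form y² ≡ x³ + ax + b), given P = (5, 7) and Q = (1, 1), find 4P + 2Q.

First 4P:
Double-and-add on 4 = (100)₂. Start with P = (5, 7) for the leading 1-bit.
double: tangent at (5, 7): λ = (3·5² + 7)/(2·7) ≡ 4/1. 1⁻¹ ≡ 1 (mod 13), so λ ≡ 4·1 ≡ 4.
  x = λ² - 5 - 5 = 16 - 10 ≡ 6; y = λ·(5 - 6) - 7 ≡ 2. → (6, 2)
double: tangent at (6, 2): λ = (3·6² + 7)/(2·2) ≡ 11/4. 4⁻¹ ≡ 10 (mod 13) since 4·10 = 40 ≡ 1, so λ ≡ 11·10 ≡ 6.
  x = λ² - 6 - 6 = 36 - 12 ≡ 11; y = λ·(6 - 11) - 2 ≡ 7. → (11, 7)
4P = (11, 7).
Next 2Q:
Repeated addition: build up to 2Q.
2Q: tangent at (1, 1): λ = (3·1² + 7)/(2·1) ≡ 10/2. 2⁻¹ ≡ 7 (mod 13), so λ ≡ 10·7 ≡ 5.
  x = λ² - 1 - 1 = 25 - 2 ≡ 10; y = λ·(1 - 10) - 1 ≡ 6. → (10, 6)
2Q = (10, 6).
Finally 4P + 2Q:
(11, 7) + (10, 6). λ = (6 - 7)/(10 - 11) ≡ 12/12 mod 13. 12⁻¹ ≡ 12 (mod 13), so λ ≡ 1.
  x = λ² - 11 - 10 = 1 - 21 ≡ 6; y = λ·(11 - 6) - 7 ≡ 11. → (6, 11)

(6, 11)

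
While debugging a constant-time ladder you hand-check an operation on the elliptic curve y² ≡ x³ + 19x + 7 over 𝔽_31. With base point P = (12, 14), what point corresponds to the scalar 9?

(16, 6)

Repeated addition: build up to 9P.
2P: tangent at (12, 14): λ = (3·12² + 19)/(2·14) ≡ 17/28. 28⁻¹ ≡ 10 (mod 31), so λ ≡ 17·10 ≡ 15.
  x = λ² - 12 - 12 = 225 - 24 ≡ 15; y = λ·(12 - 15) - 14 ≡ 3. → (15, 3)
3P: (15, 3) + (12, 14). λ = (14 - 3)/(12 - 15) ≡ 11/28 mod 31. 28⁻¹ ≡ 10 (mod 31), so λ ≡ 17.
  x = λ² - 15 - 12 = 289 - 27 ≡ 14; y = λ·(15 - 14) - 3 ≡ 14. → (14, 14)
4P: (14, 14) + (12, 14). λ = (14 - 14)/(12 - 14) ≡ 0/29 mod 31. 29⁻¹ ≡ 15 (mod 31) since 29·15 = 435 ≡ 1, so λ ≡ 0.
  x = λ² - 14 - 12 = 0 - 26 ≡ 5; y = λ·(14 - 5) - 14 ≡ 17. → (5, 17)
5P: (5, 17) + (12, 14). λ = (14 - 17)/(12 - 5) ≡ 28/7 mod 31. 7⁻¹ ≡ 9 (mod 31), so λ ≡ 4.
  x = λ² - 5 - 12 = 16 - 17 ≡ 30; y = λ·(5 - 30) - 17 ≡ 7. → (30, 7)
6P: (30, 7) + (12, 14). λ = (14 - 7)/(12 - 30) ≡ 7/13 mod 31. 13⁻¹ ≡ 12 (mod 31) since 13·12 = 156 ≡ 1, so λ ≡ 22.
  x = λ² - 30 - 12 = 484 - 42 ≡ 8; y = λ·(30 - 8) - 7 ≡ 12. → (8, 12)
7P: (8, 12) + (12, 14). λ = (14 - 12)/(12 - 8) ≡ 2/4 mod 31. 4⁻¹ ≡ 8 (mod 31), so λ ≡ 16.
  x = λ² - 8 - 12 = 256 - 20 ≡ 19; y = λ·(8 - 19) - 12 ≡ 29. → (19, 29)
8P: (19, 29) + (12, 14). λ = (14 - 29)/(12 - 19) ≡ 16/24 mod 31. 24⁻¹ ≡ 22 (mod 31), so λ ≡ 11.
  x = λ² - 19 - 12 = 121 - 31 ≡ 28; y = λ·(19 - 28) - 29 ≡ 27. → (28, 27)
9P: (28, 27) + (12, 14). λ = (14 - 27)/(12 - 28) ≡ 18/15 mod 31. 15⁻¹ ≡ 29 (mod 31), so λ ≡ 26.
  x = λ² - 28 - 12 = 676 - 40 ≡ 16; y = λ·(28 - 16) - 27 ≡ 6. → (16, 6)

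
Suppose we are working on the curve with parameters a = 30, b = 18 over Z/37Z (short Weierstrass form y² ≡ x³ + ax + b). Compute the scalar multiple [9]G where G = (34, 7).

Repeated addition: build up to 9G.
2G: tangent at (34, 7): λ = (3·34² + 30)/(2·7) ≡ 20/14. 14⁻¹ ≡ 8 (mod 37), so λ ≡ 20·8 ≡ 12.
  x = λ² - 34 - 34 = 144 - 68 ≡ 2; y = λ·(34 - 2) - 7 ≡ 7. → (2, 7)
3G: (2, 7) + (34, 7). λ = (7 - 7)/(34 - 2) ≡ 0/32 mod 37. 32⁻¹ ≡ 22 (mod 37), so λ ≡ 0.
  x = λ² - 2 - 34 = 0 - 36 ≡ 1; y = λ·(2 - 1) - 7 ≡ 30. → (1, 30)
4G: (1, 30) + (34, 7). λ = (7 - 30)/(34 - 1) ≡ 14/33 mod 37. 33⁻¹ ≡ 9 (mod 37), so λ ≡ 15.
  x = λ² - 1 - 34 = 225 - 35 ≡ 5; y = λ·(1 - 5) - 30 ≡ 21. → (5, 21)
5G: (5, 21) + (34, 7). λ = (7 - 21)/(34 - 5) ≡ 23/29 mod 37. 29⁻¹ ≡ 23 (mod 37), so λ ≡ 11.
  x = λ² - 5 - 34 = 121 - 39 ≡ 8; y = λ·(5 - 8) - 21 ≡ 20. → (8, 20)
6G: (8, 20) + (34, 7). λ = (7 - 20)/(34 - 8) ≡ 24/26 mod 37. 26⁻¹ ≡ 10 (mod 37), so λ ≡ 18.
  x = λ² - 8 - 34 = 324 - 42 ≡ 23; y = λ·(8 - 23) - 20 ≡ 6. → (23, 6)
7G: (23, 6) + (34, 7). λ = (7 - 6)/(34 - 23) ≡ 1/11 mod 37. 11⁻¹ ≡ 27 (mod 37) since 11·27 = 297 ≡ 1, so λ ≡ 27.
  x = λ² - 23 - 34 = 729 - 57 ≡ 6; y = λ·(23 - 6) - 6 ≡ 9. → (6, 9)
8G: (6, 9) + (34, 7). λ = (7 - 9)/(34 - 6) ≡ 35/28 mod 37. 28⁻¹ ≡ 4 (mod 37), so λ ≡ 29.
  x = λ² - 6 - 34 = 841 - 40 ≡ 24; y = λ·(6 - 24) - 9 ≡ 24. → (24, 24)
9G: (24, 24) + (34, 7). λ = (7 - 24)/(34 - 24) ≡ 20/10 mod 37. 10⁻¹ ≡ 26 (mod 37), so λ ≡ 2.
  x = λ² - 24 - 34 = 4 - 58 ≡ 20; y = λ·(24 - 20) - 24 ≡ 21. → (20, 21)

(20, 21)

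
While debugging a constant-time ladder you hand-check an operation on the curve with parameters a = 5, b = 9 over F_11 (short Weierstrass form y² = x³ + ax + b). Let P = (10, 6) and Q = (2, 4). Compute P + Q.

(8, 0)

(10, 6) + (2, 4). λ = (4 - 6)/(2 - 10) ≡ 9/3 mod 11. 3⁻¹ ≡ 4 (mod 11) since 3·4 = 12 ≡ 1, so λ ≡ 3.
  x = λ² - 10 - 2 = 9 - 12 ≡ 8; y = λ·(10 - 8) - 6 ≡ 0. → (8, 0)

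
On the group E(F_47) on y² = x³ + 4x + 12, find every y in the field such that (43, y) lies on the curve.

x³ + 4x + 12 = 79691 ≡ 26 (mod 47).
26 is a non-residue mod 47; no y exists.

none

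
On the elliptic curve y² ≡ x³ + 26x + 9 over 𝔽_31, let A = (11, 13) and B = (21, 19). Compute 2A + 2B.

(25, 28)

First 2A:
Repeated addition: build up to 2A.
2A: tangent at (11, 13): λ = (3·11² + 26)/(2·13) ≡ 17/26. 26⁻¹ ≡ 6 (mod 31), so λ ≡ 17·6 ≡ 9.
  x = λ² - 11 - 11 = 81 - 22 ≡ 28; y = λ·(11 - 28) - 13 ≡ 20. → (28, 20)
2A = (28, 20).
Next 2B:
Repeated addition: build up to 2B.
2B: tangent at (21, 19): λ = (3·21² + 26)/(2·19) ≡ 16/7. 7⁻¹ ≡ 9 (mod 31) since 7·9 = 63 ≡ 1, so λ ≡ 16·9 ≡ 20.
  x = λ² - 21 - 21 = 400 - 42 ≡ 17; y = λ·(21 - 17) - 19 ≡ 30. → (17, 30)
2B = (17, 30).
Finally 2A + 2B:
(28, 20) + (17, 30). λ = (30 - 20)/(17 - 28) ≡ 10/20 mod 31. 20⁻¹ ≡ 14 (mod 31) since 20·14 = 280 ≡ 1, so λ ≡ 16.
  x = λ² - 28 - 17 = 256 - 45 ≡ 25; y = λ·(28 - 25) - 20 ≡ 28. → (25, 28)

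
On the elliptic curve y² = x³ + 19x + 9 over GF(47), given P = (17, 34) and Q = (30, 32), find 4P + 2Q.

First 4P:
Double-and-add on 4 = (100)₂. Start with P = (17, 34) for the leading 1-bit.
double: tangent at (17, 34): λ = (3·17² + 19)/(2·34) ≡ 40/21. 21⁻¹ ≡ 9 (mod 47), so λ ≡ 40·9 ≡ 31.
  x = λ² - 17 - 17 = 961 - 34 ≡ 34; y = λ·(17 - 34) - 34 ≡ 3. → (34, 3)
double: tangent at (34, 3): λ = (3·34² + 19)/(2·3) ≡ 9/6. 6⁻¹ ≡ 8 (mod 47) since 6·8 = 48 ≡ 1, so λ ≡ 9·8 ≡ 25.
  x = λ² - 34 - 34 = 625 - 68 ≡ 40; y = λ·(34 - 40) - 3 ≡ 35. → (40, 35)
4P = (40, 35).
Next 2Q:
Repeated addition: build up to 2Q.
2Q: tangent at (30, 32): λ = (3·30² + 19)/(2·32) ≡ 40/17. 17⁻¹ ≡ 36 (mod 47) since 17·36 = 612 ≡ 1, so λ ≡ 40·36 ≡ 30.
  x = λ² - 30 - 30 = 900 - 60 ≡ 41; y = λ·(30 - 41) - 32 ≡ 14. → (41, 14)
2Q = (41, 14).
Finally 4P + 2Q:
(40, 35) + (41, 14). λ = (14 - 35)/(41 - 40) ≡ 26/1 mod 47. 1⁻¹ ≡ 1 (mod 47), so λ ≡ 26.
  x = λ² - 40 - 41 = 676 - 81 ≡ 31; y = λ·(40 - 31) - 35 ≡ 11. → (31, 11)

(31, 11)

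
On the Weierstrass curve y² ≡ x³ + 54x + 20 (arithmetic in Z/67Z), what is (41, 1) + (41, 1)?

tangent at (41, 1): λ = (3·41² + 54)/(2·1) ≡ 5/2. 2⁻¹ ≡ 34 (mod 67), so λ ≡ 5·34 ≡ 36.
  x = λ² - 41 - 41 = 1296 - 82 ≡ 8; y = λ·(41 - 8) - 1 ≡ 48. → (8, 48)

(8, 48)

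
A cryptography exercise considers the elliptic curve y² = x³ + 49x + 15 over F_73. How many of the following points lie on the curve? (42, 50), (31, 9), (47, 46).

2

(42, 50): 50² ≡ 18, rhs ≡ 22 → off.
(31, 9): 9² ≡ 8, rhs ≡ 8 → on.
(47, 46): 46² ≡ 72, rhs ≡ 72 → on.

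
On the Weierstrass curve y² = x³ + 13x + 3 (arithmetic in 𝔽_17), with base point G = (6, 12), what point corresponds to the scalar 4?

Repeated addition: build up to 4G.
2G: tangent at (6, 12): λ = (3·6² + 13)/(2·12) ≡ 2/7. 7⁻¹ ≡ 5 (mod 17), so λ ≡ 2·5 ≡ 10.
  x = λ² - 6 - 6 = 100 - 12 ≡ 3; y = λ·(6 - 3) - 12 ≡ 1. → (3, 1)
3G: (3, 1) + (6, 12). λ = (12 - 1)/(6 - 3) ≡ 11/3 mod 17. 3⁻¹ ≡ 6 (mod 17), so λ ≡ 15.
  x = λ² - 3 - 6 = 225 - 9 ≡ 12; y = λ·(3 - 12) - 1 ≡ 0. → (12, 0)
4G: (12, 0) + (6, 12). λ = (12 - 0)/(6 - 12) ≡ 12/11 mod 17. 11⁻¹ ≡ 14 (mod 17), so λ ≡ 15.
  x = λ² - 12 - 6 = 225 - 18 ≡ 3; y = λ·(12 - 3) - 0 ≡ 16. → (3, 16)

(3, 16)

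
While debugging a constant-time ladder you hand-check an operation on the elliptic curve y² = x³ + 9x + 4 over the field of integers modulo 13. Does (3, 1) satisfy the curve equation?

y² = 1² ≡ 1; x³ + 9x + 4 = 58 ≡ 6 (mod 13). 1 ≠ 6.

no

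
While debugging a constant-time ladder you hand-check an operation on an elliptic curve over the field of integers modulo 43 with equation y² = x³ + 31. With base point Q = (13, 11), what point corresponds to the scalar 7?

(21, 41)

Double-and-add on 7 = (111)₂. Start with Q = (13, 11) for the leading 1-bit.
double: tangent at (13, 11): λ = (3·13² + 0)/(2·11) ≡ 34/22. 22⁻¹ ≡ 2 (mod 43), so λ ≡ 34·2 ≡ 25.
  x = λ² - 13 - 13 = 625 - 26 ≡ 40; y = λ·(13 - 40) - 11 ≡ 2. → (40, 2)
add Q: (40, 2) + (13, 11). λ = (11 - 2)/(13 - 40) ≡ 9/16 mod 43. 16⁻¹ ≡ 35 (mod 43) since 16·35 = 560 ≡ 1, so λ ≡ 14.
  x = λ² - 40 - 13 = 196 - 53 ≡ 14; y = λ·(40 - 14) - 2 ≡ 18. → (14, 18)
double: tangent at (14, 18): λ = (3·14² + 0)/(2·18) ≡ 29/36. 36⁻¹ ≡ 6 (mod 43), so λ ≡ 29·6 ≡ 2.
  x = λ² - 14 - 14 = 4 - 28 ≡ 19; y = λ·(14 - 19) - 18 ≡ 15. → (19, 15)
add Q: (19, 15) + (13, 11). λ = (11 - 15)/(13 - 19) ≡ 39/37 mod 43. 37⁻¹ ≡ 7 (mod 43) since 37·7 = 259 ≡ 1, so λ ≡ 15.
  x = λ² - 19 - 13 = 225 - 32 ≡ 21; y = λ·(19 - 21) - 15 ≡ 41. → (21, 41)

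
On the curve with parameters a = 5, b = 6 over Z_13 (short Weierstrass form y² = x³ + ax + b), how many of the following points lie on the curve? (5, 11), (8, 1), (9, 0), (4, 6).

1

(5, 11): 11² ≡ 4, rhs ≡ 0 → off.
(8, 1): 1² ≡ 1, rhs ≡ 12 → off.
(9, 0): 0² ≡ 0, rhs ≡ 0 → on.
(4, 6): 6² ≡ 10, rhs ≡ 12 → off.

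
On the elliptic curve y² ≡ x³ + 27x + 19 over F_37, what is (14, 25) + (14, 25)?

tangent at (14, 25): λ = (3·14² + 27)/(2·25) ≡ 23/13. 13⁻¹ ≡ 20 (mod 37), so λ ≡ 23·20 ≡ 16.
  x = λ² - 14 - 14 = 256 - 28 ≡ 6; y = λ·(14 - 6) - 25 ≡ 29. → (6, 29)

(6, 29)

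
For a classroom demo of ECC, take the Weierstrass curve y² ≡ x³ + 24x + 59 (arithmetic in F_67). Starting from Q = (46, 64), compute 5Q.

Double-and-add on 5 = (101)₂. Start with Q = (46, 64) for the leading 1-bit.
double: tangent at (46, 64): λ = (3·46² + 24)/(2·64) ≡ 7/61. 61⁻¹ ≡ 11 (mod 67), so λ ≡ 7·11 ≡ 10.
  x = λ² - 46 - 46 = 100 - 92 ≡ 8; y = λ·(46 - 8) - 64 ≡ 48. → (8, 48)
double: tangent at (8, 48): λ = (3·8² + 24)/(2·48) ≡ 15/29. 29⁻¹ ≡ 37 (mod 67), so λ ≡ 15·37 ≡ 19.
  x = λ² - 8 - 8 = 361 - 16 ≡ 10; y = λ·(8 - 10) - 48 ≡ 48. → (10, 48)
add Q: (10, 48) + (46, 64). λ = (64 - 48)/(46 - 10) ≡ 16/36 mod 67. 36⁻¹ ≡ 54 (mod 67), so λ ≡ 60.
  x = λ² - 10 - 46 = 3600 - 56 ≡ 60; y = λ·(10 - 60) - 48 ≡ 34. → (60, 34)

(60, 34)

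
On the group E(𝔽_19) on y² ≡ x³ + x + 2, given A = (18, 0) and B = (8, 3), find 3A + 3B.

(18, 0)

First 3A:
Repeated addition: build up to 3A.
2A: (18, 0) + (18, 0): same x and y₁ ≡ -y₂, so the sum is 𝒪.
3A: 𝒪 + (18, 0) = (18, 0) (identity).
3A = (18, 0).
Next 3B:
Repeated addition: build up to 3B.
2B: tangent at (8, 3): λ = (3·8² + 1)/(2·3) ≡ 3/6. 6⁻¹ ≡ 16 (mod 19), so λ ≡ 3·16 ≡ 10.
  x = λ² - 8 - 8 = 100 - 16 ≡ 8; y = λ·(8 - 8) - 3 ≡ 16. → (8, 16)
3B: (8, 16) + (8, 3): same x and y₁ ≡ -y₂, so the sum is 𝒪.
3B = 𝒪.
Finally 3A + 3B:
(18, 0) + 𝒪 = (18, 0) (identity).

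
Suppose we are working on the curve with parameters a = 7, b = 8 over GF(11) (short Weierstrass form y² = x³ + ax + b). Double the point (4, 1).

tangent at (4, 1): λ = (3·4² + 7)/(2·1) ≡ 0/2. 2⁻¹ ≡ 6 (mod 11), so λ ≡ 0·6 ≡ 0.
  x = λ² - 4 - 4 = 0 - 8 ≡ 3; y = λ·(4 - 3) - 1 ≡ 10. → (3, 10)

(3, 10)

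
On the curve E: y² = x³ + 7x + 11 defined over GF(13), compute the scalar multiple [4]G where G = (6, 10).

(6, 3)

Repeated addition: build up to 4G.
2G: tangent at (6, 10): λ = (3·6² + 7)/(2·10) ≡ 11/7. 7⁻¹ ≡ 2 (mod 13) since 7·2 = 14 ≡ 1, so λ ≡ 11·2 ≡ 9.
  x = λ² - 6 - 6 = 81 - 12 ≡ 4; y = λ·(6 - 4) - 10 ≡ 8. → (4, 8)
3G: (4, 8) + (6, 10). λ = (10 - 8)/(6 - 4) ≡ 2/2 mod 13. 2⁻¹ ≡ 7 (mod 13) since 2·7 = 14 ≡ 1, so λ ≡ 1.
  x = λ² - 4 - 6 = 1 - 10 ≡ 4; y = λ·(4 - 4) - 8 ≡ 5. → (4, 5)
4G: (4, 5) + (6, 10). λ = (10 - 5)/(6 - 4) ≡ 5/2 mod 13. 2⁻¹ ≡ 7 (mod 13) since 2·7 = 14 ≡ 1, so λ ≡ 9.
  x = λ² - 4 - 6 = 81 - 10 ≡ 6; y = λ·(4 - 6) - 5 ≡ 3. → (6, 3)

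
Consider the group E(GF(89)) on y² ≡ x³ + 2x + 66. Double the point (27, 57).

(60, 19)

tangent at (27, 57): λ = (3·27² + 2)/(2·57) ≡ 53/25. 25⁻¹ ≡ 57 (mod 89) since 25·57 = 1425 ≡ 1, so λ ≡ 53·57 ≡ 84.
  x = λ² - 27 - 27 = 7056 - 54 ≡ 60; y = λ·(27 - 60) - 57 ≡ 19. → (60, 19)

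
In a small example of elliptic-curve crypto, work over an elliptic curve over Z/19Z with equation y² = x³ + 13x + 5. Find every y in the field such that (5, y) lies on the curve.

9, 10

x³ + 13x + 5 = 195 ≡ 5 (mod 19).
Square roots of 5 mod 19: 9 and 10 (since 9² = 81 ≡ 5).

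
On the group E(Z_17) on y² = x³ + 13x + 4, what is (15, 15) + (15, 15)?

tangent at (15, 15): λ = (3·15² + 13)/(2·15) ≡ 8/13. 13⁻¹ ≡ 4 (mod 17), so λ ≡ 8·4 ≡ 15.
  x = λ² - 15 - 15 = 225 - 30 ≡ 8; y = λ·(15 - 8) - 15 ≡ 5. → (8, 5)

(8, 5)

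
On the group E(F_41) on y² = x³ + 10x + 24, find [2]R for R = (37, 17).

tangent at (37, 17): λ = (3·37² + 10)/(2·17) ≡ 17/34. 34⁻¹ ≡ 35 (mod 41) since 34·35 = 1190 ≡ 1, so λ ≡ 17·35 ≡ 21.
  x = λ² - 37 - 37 = 441 - 74 ≡ 39; y = λ·(37 - 39) - 17 ≡ 23. → (39, 23)

(39, 23)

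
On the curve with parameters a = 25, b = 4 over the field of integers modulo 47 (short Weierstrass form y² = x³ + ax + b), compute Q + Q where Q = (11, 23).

tangent at (11, 23): λ = (3·11² + 25)/(2·23) ≡ 12/46. 46⁻¹ ≡ 46 (mod 47), so λ ≡ 12·46 ≡ 35.
  x = λ² - 11 - 11 = 1225 - 22 ≡ 28; y = λ·(11 - 28) - 23 ≡ 40. → (28, 40)

(28, 40)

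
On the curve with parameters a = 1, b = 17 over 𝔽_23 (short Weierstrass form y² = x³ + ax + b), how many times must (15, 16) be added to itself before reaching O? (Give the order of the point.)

9

2P: tangent at (15, 16): λ = (3·15² + 1)/(2·16) ≡ 9/9. 9⁻¹ ≡ 18 (mod 23), so λ ≡ 9·18 ≡ 1.
  x = λ² - 15 - 15 = 1 - 30 ≡ 17; y = λ·(15 - 17) - 16 ≡ 5. → (17, 5)
3P: (17, 5) + (15, 16). λ = (16 - 5)/(15 - 17) ≡ 11/21 mod 23. 21⁻¹ ≡ 11 (mod 23), so λ ≡ 6.
  x = λ² - 17 - 15 = 36 - 32 ≡ 4; y = λ·(17 - 4) - 5 ≡ 4. → (4, 4)
4P: (4, 4) + (15, 16). λ = (16 - 4)/(15 - 4) ≡ 12/11 mod 23. 11⁻¹ ≡ 21 (mod 23) since 11·21 = 231 ≡ 1, so λ ≡ 22.
  x = λ² - 4 - 15 = 484 - 19 ≡ 5; y = λ·(4 - 5) - 4 ≡ 20. → (5, 20)
5P: (5, 20) + (15, 16). λ = (16 - 20)/(15 - 5) ≡ 19/10 mod 23. 10⁻¹ ≡ 7 (mod 23) since 10·7 = 70 ≡ 1, so λ ≡ 18.
  x = λ² - 5 - 15 = 324 - 20 ≡ 5; y = λ·(5 - 5) - 20 ≡ 3. → (5, 3)
6P: (5, 3) + (15, 16). λ = (16 - 3)/(15 - 5) ≡ 13/10 mod 23. 10⁻¹ ≡ 7 (mod 23), so λ ≡ 22.
  x = λ² - 5 - 15 = 484 - 20 ≡ 4; y = λ·(5 - 4) - 3 ≡ 19. → (4, 19)
7P: (4, 19) + (15, 16). λ = (16 - 19)/(15 - 4) ≡ 20/11 mod 23. 11⁻¹ ≡ 21 (mod 23) since 11·21 = 231 ≡ 1, so λ ≡ 6.
  x = λ² - 4 - 15 = 36 - 19 ≡ 17; y = λ·(4 - 17) - 19 ≡ 18. → (17, 18)
8P: (17, 18) + (15, 16). λ = (16 - 18)/(15 - 17) ≡ 21/21 mod 23. 21⁻¹ ≡ 11 (mod 23), so λ ≡ 1.
  x = λ² - 17 - 15 = 1 - 32 ≡ 15; y = λ·(17 - 15) - 18 ≡ 7. → (15, 7)
9P: (15, 7) + (15, 16): same x and y₁ ≡ -y₂, so the sum is O.
9P = O, so the order is 9.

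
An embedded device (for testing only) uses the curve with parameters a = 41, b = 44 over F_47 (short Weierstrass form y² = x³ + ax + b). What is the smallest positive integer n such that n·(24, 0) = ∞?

2

2P: (24, 0) + (24, 0): same x and y₁ ≡ -y₂, so the sum is ∞.
2P = ∞, so the order is 2.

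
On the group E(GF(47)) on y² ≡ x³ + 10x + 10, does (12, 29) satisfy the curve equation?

y² = 29² ≡ 42; x³ + 10x + 10 = 1858 ≡ 25 (mod 47). 42 ≠ 25.

no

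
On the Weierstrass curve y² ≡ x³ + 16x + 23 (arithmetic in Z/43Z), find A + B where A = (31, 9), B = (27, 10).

(20, 42)

(31, 9) + (27, 10). λ = (10 - 9)/(27 - 31) ≡ 1/39 mod 43. 39⁻¹ ≡ 32 (mod 43) since 39·32 = 1248 ≡ 1, so λ ≡ 32.
  x = λ² - 31 - 27 = 1024 - 58 ≡ 20; y = λ·(31 - 20) - 9 ≡ 42. → (20, 42)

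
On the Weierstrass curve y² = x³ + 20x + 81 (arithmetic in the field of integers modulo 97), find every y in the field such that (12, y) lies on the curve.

20, 77

x³ + 20x + 81 = 2049 ≡ 12 (mod 97).
Square roots of 12 mod 97: 20 and 77 (since 20² = 400 ≡ 12).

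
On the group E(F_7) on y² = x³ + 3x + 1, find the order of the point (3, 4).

2P: tangent at (3, 4): λ = (3·3² + 3)/(2·4) ≡ 2/1. 1⁻¹ ≡ 1 (mod 7), so λ ≡ 2·1 ≡ 2.
  x = λ² - 3 - 3 = 4 - 6 ≡ 5; y = λ·(3 - 5) - 4 ≡ 6. → (5, 6)
3P: (5, 6) + (3, 4). λ = (4 - 6)/(3 - 5) ≡ 5/5 mod 7. 5⁻¹ ≡ 3 (mod 7), so λ ≡ 1.
  x = λ² - 5 - 3 = 1 - 8 ≡ 0; y = λ·(5 - 0) - 6 ≡ 6. → (0, 6)
4P: (0, 6) + (3, 4). λ = (4 - 6)/(3 - 0) ≡ 5/3 mod 7. 3⁻¹ ≡ 5 (mod 7) since 3·5 = 15 ≡ 1, so λ ≡ 4.
  x = λ² - 0 - 3 = 16 - 3 ≡ 6; y = λ·(0 - 6) - 6 ≡ 5. → (6, 5)
5P: (6, 5) + (3, 4). λ = (4 - 5)/(3 - 6) ≡ 6/4 mod 7. 4⁻¹ ≡ 2 (mod 7), so λ ≡ 5.
  x = λ² - 6 - 3 = 25 - 9 ≡ 2; y = λ·(6 - 2) - 5 ≡ 1. → (2, 1)
6P: (2, 1) + (3, 4). λ = (4 - 1)/(3 - 2) ≡ 3/1 mod 7. 1⁻¹ ≡ 1 (mod 7), so λ ≡ 3.
  x = λ² - 2 - 3 = 9 - 5 ≡ 4; y = λ·(2 - 4) - 1 ≡ 0. → (4, 0)
7P: (4, 0) + (3, 4). λ = (4 - 0)/(3 - 4) ≡ 4/6 mod 7. 6⁻¹ ≡ 6 (mod 7) since 6·6 = 36 ≡ 1, so λ ≡ 3.
  x = λ² - 4 - 3 = 9 - 7 ≡ 2; y = λ·(4 - 2) - 0 ≡ 6. → (2, 6)
8P: (2, 6) + (3, 4). λ = (4 - 6)/(3 - 2) ≡ 5/1 mod 7. 1⁻¹ ≡ 1 (mod 7), so λ ≡ 5.
  x = λ² - 2 - 3 = 25 - 5 ≡ 6; y = λ·(2 - 6) - 6 ≡ 2. → (6, 2)
9P: (6, 2) + (3, 4). λ = (4 - 2)/(3 - 6) ≡ 2/4 mod 7. 4⁻¹ ≡ 2 (mod 7) since 4·2 = 8 ≡ 1, so λ ≡ 4.
  x = λ² - 6 - 3 = 16 - 9 ≡ 0; y = λ·(6 - 0) - 2 ≡ 1. → (0, 1)
10P: (0, 1) + (3, 4). λ = (4 - 1)/(3 - 0) ≡ 3/3 mod 7. 3⁻¹ ≡ 5 (mod 7) since 3·5 = 15 ≡ 1, so λ ≡ 1.
  x = λ² - 0 - 3 = 1 - 3 ≡ 5; y = λ·(0 - 5) - 1 ≡ 1. → (5, 1)
11P: (5, 1) + (3, 4). λ = (4 - 1)/(3 - 5) ≡ 3/5 mod 7. 5⁻¹ ≡ 3 (mod 7) since 5·3 = 15 ≡ 1, so λ ≡ 2.
  x = λ² - 5 - 3 = 4 - 8 ≡ 3; y = λ·(5 - 3) - 1 ≡ 3. → (3, 3)
12P: (3, 3) + (3, 4): same x and y₁ ≡ -y₂, so the sum is O.
12P = O, so the order is 12.

12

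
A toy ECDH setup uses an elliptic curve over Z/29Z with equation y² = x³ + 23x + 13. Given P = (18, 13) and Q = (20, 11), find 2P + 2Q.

(21, 10)

First 2P:
Repeated addition: build up to 2P.
2P: tangent at (18, 13): λ = (3·18² + 23)/(2·13) ≡ 9/26. 26⁻¹ ≡ 19 (mod 29), so λ ≡ 9·19 ≡ 26.
  x = λ² - 18 - 18 = 676 - 36 ≡ 2; y = λ·(18 - 2) - 13 ≡ 26. → (2, 26)
2P = (2, 26).
Next 2Q:
Repeated addition: build up to 2Q.
2Q: tangent at (20, 11): λ = (3·20² + 23)/(2·11) ≡ 5/22. 22⁻¹ ≡ 4 (mod 29), so λ ≡ 5·4 ≡ 20.
  x = λ² - 20 - 20 = 400 - 40 ≡ 12; y = λ·(20 - 12) - 11 ≡ 4. → (12, 4)
2Q = (12, 4).
Finally 2P + 2Q:
(2, 26) + (12, 4). λ = (4 - 26)/(12 - 2) ≡ 7/10 mod 29. 10⁻¹ ≡ 3 (mod 29), so λ ≡ 21.
  x = λ² - 2 - 12 = 441 - 14 ≡ 21; y = λ·(2 - 21) - 26 ≡ 10. → (21, 10)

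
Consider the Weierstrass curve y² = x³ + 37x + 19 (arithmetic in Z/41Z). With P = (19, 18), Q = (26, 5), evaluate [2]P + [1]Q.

First 2P:
Repeated addition: build up to 2P.
2P: tangent at (19, 18): λ = (3·19² + 37)/(2·18) ≡ 13/36. 36⁻¹ ≡ 8 (mod 41) since 36·8 = 288 ≡ 1, so λ ≡ 13·8 ≡ 22.
  x = λ² - 19 - 19 = 484 - 38 ≡ 36; y = λ·(19 - 36) - 18 ≡ 18. → (36, 18)
2P = (36, 18).
Finally 2P + Q:
(36, 18) + (26, 5). λ = (5 - 18)/(26 - 36) ≡ 28/31 mod 41. 31⁻¹ ≡ 4 (mod 41), so λ ≡ 30.
  x = λ² - 36 - 26 = 900 - 62 ≡ 18; y = λ·(36 - 18) - 18 ≡ 30. → (18, 30)

(18, 30)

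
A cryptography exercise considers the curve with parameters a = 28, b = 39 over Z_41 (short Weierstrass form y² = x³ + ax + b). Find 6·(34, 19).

Write G = (34, 19).
Double-and-add on 6 = (110)₂. Start with G = (34, 19) for the leading 1-bit.
double: tangent at (34, 19): λ = (3·34² + 28)/(2·19) ≡ 11/38. 38⁻¹ ≡ 27 (mod 41) since 38·27 = 1026 ≡ 1, so λ ≡ 11·27 ≡ 10.
  x = λ² - 34 - 34 = 100 - 68 ≡ 32; y = λ·(34 - 32) - 19 ≡ 1. → (32, 1)
add G: (32, 1) + (34, 19). λ = (19 - 1)/(34 - 32) ≡ 18/2 mod 41. 2⁻¹ ≡ 21 (mod 41), so λ ≡ 9.
  x = λ² - 32 - 34 = 81 - 66 ≡ 15; y = λ·(32 - 15) - 1 ≡ 29. → (15, 29)
double: tangent at (15, 29): λ = (3·15² + 28)/(2·29) ≡ 6/17. 17⁻¹ ≡ 29 (mod 41) since 17·29 = 493 ≡ 1, so λ ≡ 6·29 ≡ 10.
  x = λ² - 15 - 15 = 100 - 30 ≡ 29; y = λ·(15 - 29) - 29 ≡ 36. → (29, 36)

(29, 36)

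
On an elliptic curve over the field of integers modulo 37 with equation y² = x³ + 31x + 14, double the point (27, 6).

(19, 5)

tangent at (27, 6): λ = (3·27² + 31)/(2·6) ≡ 35/12. 12⁻¹ ≡ 34 (mod 37), so λ ≡ 35·34 ≡ 6.
  x = λ² - 27 - 27 = 36 - 54 ≡ 19; y = λ·(27 - 19) - 6 ≡ 5. → (19, 5)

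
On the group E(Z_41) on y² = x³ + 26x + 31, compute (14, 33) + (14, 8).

O

The two points share x = 14 and their y-coordinates satisfy 33 + 8 ≡ 0 (mod 41), so they are inverses. Their sum is the point at infinity.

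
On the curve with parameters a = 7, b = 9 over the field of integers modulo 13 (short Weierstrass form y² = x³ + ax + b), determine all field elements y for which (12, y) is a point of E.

x³ + 7x + 9 = 1821 ≡ 1 (mod 13).
Square roots of 1 mod 13: 1 and 12 (since 1² = 1 ≡ 1).

1, 12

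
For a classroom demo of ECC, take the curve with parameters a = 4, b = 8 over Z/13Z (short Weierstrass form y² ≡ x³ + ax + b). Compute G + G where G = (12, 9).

(5, 6)

tangent at (12, 9): λ = (3·12² + 4)/(2·9) ≡ 7/5. 5⁻¹ ≡ 8 (mod 13), so λ ≡ 7·8 ≡ 4.
  x = λ² - 12 - 12 = 16 - 24 ≡ 5; y = λ·(12 - 5) - 9 ≡ 6. → (5, 6)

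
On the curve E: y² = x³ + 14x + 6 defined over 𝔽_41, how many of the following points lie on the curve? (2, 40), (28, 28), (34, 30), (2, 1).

(2, 40): 40² ≡ 1, rhs ≡ 1 → on.
(28, 28): 28² ≡ 5, rhs ≡ 5 → on.
(34, 30): 30² ≡ 39, rhs ≡ 16 → off.
(2, 1): 1² ≡ 1, rhs ≡ 1 → on.

3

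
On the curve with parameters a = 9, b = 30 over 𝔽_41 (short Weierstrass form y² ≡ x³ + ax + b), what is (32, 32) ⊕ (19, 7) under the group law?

(32, 32) + (19, 7). λ = (7 - 32)/(19 - 32) ≡ 16/28 mod 41. 28⁻¹ ≡ 22 (mod 41) since 28·22 = 616 ≡ 1, so λ ≡ 24.
  x = λ² - 32 - 19 = 576 - 51 ≡ 33; y = λ·(32 - 33) - 32 ≡ 26. → (33, 26)

(33, 26)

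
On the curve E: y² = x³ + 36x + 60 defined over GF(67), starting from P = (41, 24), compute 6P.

(28, 21)

Repeated addition: build up to 6P.
2P: tangent at (41, 24): λ = (3·41² + 36)/(2·24) ≡ 54/48. 48⁻¹ ≡ 7 (mod 67) since 48·7 = 336 ≡ 1, so λ ≡ 54·7 ≡ 43.
  x = λ² - 41 - 41 = 1849 - 82 ≡ 25; y = λ·(41 - 25) - 24 ≡ 61. → (25, 61)
3P: (25, 61) + (41, 24). λ = (24 - 61)/(41 - 25) ≡ 30/16 mod 67. 16⁻¹ ≡ 21 (mod 67) since 16·21 = 336 ≡ 1, so λ ≡ 27.
  x = λ² - 25 - 41 = 729 - 66 ≡ 60; y = λ·(25 - 60) - 61 ≡ 66. → (60, 66)
4P: (60, 66) + (41, 24). λ = (24 - 66)/(41 - 60) ≡ 25/48 mod 67. 48⁻¹ ≡ 7 (mod 67) since 48·7 = 336 ≡ 1, so λ ≡ 41.
  x = λ² - 60 - 41 = 1681 - 101 ≡ 39; y = λ·(60 - 39) - 66 ≡ 58. → (39, 58)
5P: (39, 58) + (41, 24). λ = (24 - 58)/(41 - 39) ≡ 33/2 mod 67. 2⁻¹ ≡ 34 (mod 67), so λ ≡ 50.
  x = λ² - 39 - 41 = 2500 - 80 ≡ 8; y = λ·(39 - 8) - 58 ≡ 18. → (8, 18)
6P: (8, 18) + (41, 24). λ = (24 - 18)/(41 - 8) ≡ 6/33 mod 67. 33⁻¹ ≡ 65 (mod 67) since 33·65 = 2145 ≡ 1, so λ ≡ 55.
  x = λ² - 8 - 41 = 3025 - 49 ≡ 28; y = λ·(8 - 28) - 18 ≡ 21. → (28, 21)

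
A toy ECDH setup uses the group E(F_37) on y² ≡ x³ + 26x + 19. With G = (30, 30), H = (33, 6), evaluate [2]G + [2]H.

First 2G:
Repeated addition: build up to 2G.
2G: tangent at (30, 30): λ = (3·30² + 26)/(2·30) ≡ 25/23. 23⁻¹ ≡ 29 (mod 37), so λ ≡ 25·29 ≡ 22.
  x = λ² - 30 - 30 = 484 - 60 ≡ 17; y = λ·(30 - 17) - 30 ≡ 34. → (17, 34)
2G = (17, 34).
Next 2H:
Repeated addition: build up to 2H.
2H: tangent at (33, 6): λ = (3·33² + 26)/(2·6) ≡ 0/12. 12⁻¹ ≡ 34 (mod 37) since 12·34 = 408 ≡ 1, so λ ≡ 0·34 ≡ 0.
  x = λ² - 33 - 33 = 0 - 66 ≡ 8; y = λ·(33 - 8) - 6 ≡ 31. → (8, 31)
2H = (8, 31).
Finally 2G + 2H:
(17, 34) + (8, 31). λ = (31 - 34)/(8 - 17) ≡ 34/28 mod 37. 28⁻¹ ≡ 4 (mod 37) since 28·4 = 112 ≡ 1, so λ ≡ 25.
  x = λ² - 17 - 8 = 625 - 25 ≡ 8; y = λ·(17 - 8) - 34 ≡ 6. → (8, 6)

(8, 6)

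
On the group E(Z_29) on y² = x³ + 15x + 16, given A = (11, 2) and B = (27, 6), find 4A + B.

(27, 23)

First 4A:
Repeated addition: build up to 4A.
2A: tangent at (11, 2): λ = (3·11² + 15)/(2·2) ≡ 1/4. 4⁻¹ ≡ 22 (mod 29), so λ ≡ 1·22 ≡ 22.
  x = λ² - 11 - 11 = 484 - 22 ≡ 27; y = λ·(11 - 27) - 2 ≡ 23. → (27, 23)
3A: (27, 23) + (11, 2). λ = (2 - 23)/(11 - 27) ≡ 8/13 mod 29. 13⁻¹ ≡ 9 (mod 29) since 13·9 = 117 ≡ 1, so λ ≡ 14.
  x = λ² - 27 - 11 = 196 - 38 ≡ 13; y = λ·(27 - 13) - 23 ≡ 28. → (13, 28)
4A: (13, 28) + (11, 2). λ = (2 - 28)/(11 - 13) ≡ 3/27 mod 29. 27⁻¹ ≡ 14 (mod 29), so λ ≡ 13.
  x = λ² - 13 - 11 = 169 - 24 ≡ 0; y = λ·(13 - 0) - 28 ≡ 25. → (0, 25)
4A = (0, 25).
Finally 4A + B:
(0, 25) + (27, 6). λ = (6 - 25)/(27 - 0) ≡ 10/27 mod 29. 27⁻¹ ≡ 14 (mod 29), so λ ≡ 24.
  x = λ² - 0 - 27 = 576 - 27 ≡ 27; y = λ·(0 - 27) - 25 ≡ 23. → (27, 23)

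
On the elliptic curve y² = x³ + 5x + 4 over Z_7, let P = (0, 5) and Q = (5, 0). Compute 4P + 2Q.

(0, 2)

First 4P:
Repeated addition: build up to 4P.
2P: tangent at (0, 5): λ = (3·0² + 5)/(2·5) ≡ 5/3. 3⁻¹ ≡ 5 (mod 7) since 3·5 = 15 ≡ 1, so λ ≡ 5·5 ≡ 4.
  x = λ² - 0 - 0 = 16 - 0 ≡ 2; y = λ·(0 - 2) - 5 ≡ 1. → (2, 1)
3P: (2, 1) + (0, 5). λ = (5 - 1)/(0 - 2) ≡ 4/5 mod 7. 5⁻¹ ≡ 3 (mod 7), so λ ≡ 5.
  x = λ² - 2 - 0 = 25 - 2 ≡ 2; y = λ·(2 - 2) - 1 ≡ 6. → (2, 6)
4P: (2, 6) + (0, 5). λ = (5 - 6)/(0 - 2) ≡ 6/5 mod 7. 5⁻¹ ≡ 3 (mod 7) since 5·3 = 15 ≡ 1, so λ ≡ 4.
  x = λ² - 2 - 0 = 16 - 2 ≡ 0; y = λ·(2 - 0) - 6 ≡ 2. → (0, 2)
4P = (0, 2).
Next 2Q:
Repeated addition: build up to 2Q.
2Q: (5, 0) + (5, 0): same x and y₁ ≡ -y₂, so the sum is ∞.
2Q = ∞.
Finally 4P + 2Q:
(0, 2) + ∞ = (0, 2) (identity).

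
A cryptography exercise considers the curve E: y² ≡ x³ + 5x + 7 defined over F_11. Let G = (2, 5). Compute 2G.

(10, 10)

tangent at (2, 5): λ = (3·2² + 5)/(2·5) ≡ 6/10. 10⁻¹ ≡ 10 (mod 11), so λ ≡ 6·10 ≡ 5.
  x = λ² - 2 - 2 = 25 - 4 ≡ 10; y = λ·(2 - 10) - 5 ≡ 10. → (10, 10)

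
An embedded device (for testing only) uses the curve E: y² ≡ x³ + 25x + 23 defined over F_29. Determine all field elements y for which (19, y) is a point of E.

7, 22

x³ + 25x + 23 = 7357 ≡ 20 (mod 29).
Square roots of 20 mod 29: 7 and 22 (since 7² = 49 ≡ 20).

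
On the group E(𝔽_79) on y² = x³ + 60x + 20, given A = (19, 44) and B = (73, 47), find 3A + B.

(53, 70)

First 3A:
Repeated addition: build up to 3A.
2A: tangent at (19, 44): λ = (3·19² + 60)/(2·44) ≡ 37/9. 9⁻¹ ≡ 44 (mod 79), so λ ≡ 37·44 ≡ 48.
  x = λ² - 19 - 19 = 2304 - 38 ≡ 54; y = λ·(19 - 54) - 44 ≡ 14. → (54, 14)
3A: (54, 14) + (19, 44). λ = (44 - 14)/(19 - 54) ≡ 30/44 mod 79. 44⁻¹ ≡ 9 (mod 79), so λ ≡ 33.
  x = λ² - 54 - 19 = 1089 - 73 ≡ 68; y = λ·(54 - 68) - 14 ≡ 77. → (68, 77)
3A = (68, 77).
Finally 3A + B:
(68, 77) + (73, 47). λ = (47 - 77)/(73 - 68) ≡ 49/5 mod 79. 5⁻¹ ≡ 16 (mod 79), so λ ≡ 73.
  x = λ² - 68 - 73 = 5329 - 141 ≡ 53; y = λ·(68 - 53) - 77 ≡ 70. → (53, 70)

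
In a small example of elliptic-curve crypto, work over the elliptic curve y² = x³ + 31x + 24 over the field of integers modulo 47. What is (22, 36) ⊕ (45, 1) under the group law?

(22, 36) + (45, 1). λ = (1 - 36)/(45 - 22) ≡ 12/23 mod 47. 23⁻¹ ≡ 45 (mod 47), so λ ≡ 23.
  x = λ² - 22 - 45 = 529 - 67 ≡ 39; y = λ·(22 - 39) - 36 ≡ 43. → (39, 43)

(39, 43)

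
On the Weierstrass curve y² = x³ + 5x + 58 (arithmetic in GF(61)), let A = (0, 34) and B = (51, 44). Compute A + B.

(11, 38)

(0, 34) + (51, 44). λ = (44 - 34)/(51 - 0) ≡ 10/51 mod 61. 51⁻¹ ≡ 6 (mod 61), so λ ≡ 60.
  x = λ² - 0 - 51 = 3600 - 51 ≡ 11; y = λ·(0 - 11) - 34 ≡ 38. → (11, 38)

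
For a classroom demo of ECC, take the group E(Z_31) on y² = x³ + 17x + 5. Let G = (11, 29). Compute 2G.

tangent at (11, 29): λ = (3·11² + 17)/(2·29) ≡ 8/27. 27⁻¹ ≡ 23 (mod 31) since 27·23 = 621 ≡ 1, so λ ≡ 8·23 ≡ 29.
  x = λ² - 11 - 11 = 841 - 22 ≡ 13; y = λ·(11 - 13) - 29 ≡ 6. → (13, 6)

(13, 6)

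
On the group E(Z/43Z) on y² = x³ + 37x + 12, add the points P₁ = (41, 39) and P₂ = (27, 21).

(10, 7)

(41, 39) + (27, 21). λ = (21 - 39)/(27 - 41) ≡ 25/29 mod 43. 29⁻¹ ≡ 3 (mod 43), so λ ≡ 32.
  x = λ² - 41 - 27 = 1024 - 68 ≡ 10; y = λ·(41 - 10) - 39 ≡ 7. → (10, 7)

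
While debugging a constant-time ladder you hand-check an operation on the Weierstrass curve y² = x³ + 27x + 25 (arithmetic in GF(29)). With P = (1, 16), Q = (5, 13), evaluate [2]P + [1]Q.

First 2P:
Repeated addition: build up to 2P.
2P: tangent at (1, 16): λ = (3·1² + 27)/(2·16) ≡ 1/3. 3⁻¹ ≡ 10 (mod 29), so λ ≡ 1·10 ≡ 10.
  x = λ² - 1 - 1 = 100 - 2 ≡ 11; y = λ·(1 - 11) - 16 ≡ 0. → (11, 0)
2P = (11, 0).
Finally 2P + Q:
(11, 0) + (5, 13). λ = (13 - 0)/(5 - 11) ≡ 13/23 mod 29. 23⁻¹ ≡ 24 (mod 29) since 23·24 = 552 ≡ 1, so λ ≡ 22.
  x = λ² - 11 - 5 = 484 - 16 ≡ 4; y = λ·(11 - 4) - 0 ≡ 9. → (4, 9)

(4, 9)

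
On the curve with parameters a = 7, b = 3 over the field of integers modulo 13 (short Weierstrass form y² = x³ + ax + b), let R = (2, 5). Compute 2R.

(0, 4)

tangent at (2, 5): λ = (3·2² + 7)/(2·5) ≡ 6/10. 10⁻¹ ≡ 4 (mod 13) since 10·4 = 40 ≡ 1, so λ ≡ 6·4 ≡ 11.
  x = λ² - 2 - 2 = 121 - 4 ≡ 0; y = λ·(2 - 0) - 5 ≡ 4. → (0, 4)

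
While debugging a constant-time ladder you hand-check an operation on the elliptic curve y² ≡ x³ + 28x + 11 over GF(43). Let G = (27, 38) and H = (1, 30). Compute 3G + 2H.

(13, 11)

First 3G:
Repeated addition: build up to 3G.
2G: tangent at (27, 38): λ = (3·27² + 28)/(2·38) ≡ 22/33. 33⁻¹ ≡ 30 (mod 43), so λ ≡ 22·30 ≡ 15.
  x = λ² - 27 - 27 = 225 - 54 ≡ 42; y = λ·(27 - 42) - 38 ≡ 38. → (42, 38)
3G: (42, 38) + (27, 38). λ = (38 - 38)/(27 - 42) ≡ 0/28 mod 43. 28⁻¹ ≡ 20 (mod 43), so λ ≡ 0.
  x = λ² - 42 - 27 = 0 - 69 ≡ 17; y = λ·(42 - 17) - 38 ≡ 5. → (17, 5)
3G = (17, 5).
Next 2H:
Repeated addition: build up to 2H.
2H: tangent at (1, 30): λ = (3·1² + 28)/(2·30) ≡ 31/17. 17⁻¹ ≡ 38 (mod 43), so λ ≡ 31·38 ≡ 17.
  x = λ² - 1 - 1 = 289 - 2 ≡ 29; y = λ·(1 - 29) - 30 ≡ 10. → (29, 10)
2H = (29, 10).
Finally 3G + 2H:
(17, 5) + (29, 10). λ = (10 - 5)/(29 - 17) ≡ 5/12 mod 43. 12⁻¹ ≡ 18 (mod 43), so λ ≡ 4.
  x = λ² - 17 - 29 = 16 - 46 ≡ 13; y = λ·(17 - 13) - 5 ≡ 11. → (13, 11)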